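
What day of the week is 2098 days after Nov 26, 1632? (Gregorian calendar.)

Wednesday

First find the weekday of Nov 26, 1632. Doomsday rule: the anchor day for the 1600s is Tuesday. For year 32: 32÷12 = 2 r 8, and 8÷4 = 2, so 2+8+2 = 12.
Tuesday + 12 ≡ Sunday — that's 1632's doomsday.
In November the doomsday date is Nov 7.
Nov 26 is 19 days after Nov 7; 19 mod 7 = 5, so Sunday + 5 = Friday.
2098 mod 7 = 5, so 2098 days after a Friday is Friday + 5 = Wednesday.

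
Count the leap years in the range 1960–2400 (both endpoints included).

108

Multiples of 4 in [1960,2400]: 111.
Of those, multiples of 100: 5 (not leap unless ÷400).
Multiples of 400: 2.
Leap years = 111 − 5 + 2 = 108.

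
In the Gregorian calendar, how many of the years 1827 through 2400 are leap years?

140

Multiples of 4 in [1827,2400]: 144.
Of those, multiples of 100: 6 (not leap unless ÷400).
Multiples of 400: 2.
Leap years = 144 − 6 + 2 = 140.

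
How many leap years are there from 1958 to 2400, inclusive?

108

Multiples of 4 in [1958,2400]: 111.
Of those, multiples of 100: 5 (not leap unless ÷400).
Multiples of 400: 2.
Leap years = 111 − 5 + 2 = 108.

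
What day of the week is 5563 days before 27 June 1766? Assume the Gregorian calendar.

Sunday

First find the weekday of Jun 27, 1766. Doomsday rule: the anchor day for the 1700s is Sunday. For year 66: 66÷12 = 5 r 6, and 6÷4 = 1, so 5+6+1 = 12.
Sunday + 12 ≡ Friday — that's 1766's doomsday.
In June the doomsday date is Jun 6.
Jun 27 is 21 days after Jun 6; 21 mod 7 = 0, so Friday + 0 = Friday.
5563 mod 7 = 5, so 5563 days before a Friday is Friday − 5 = Sunday.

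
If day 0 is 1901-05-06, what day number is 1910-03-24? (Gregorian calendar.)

May 6, 1901 → May 6, 1902: 365 days.
May 6, 1902 → May 6, 1903: 365 days.
May 6, 1903 → May 6, 1904: 366 days (Feb 29, 1904 is in that span).
May 6, 1904 → May 6, 1905: 365 days.
May 6, 1905 → May 6, 1906: 365 days.
May 6, 1906 → May 6, 1907: 365 days.
May 6, 1907 → May 6, 1908: 366 days (Feb 29, 1908 is in that span).
May 6, 1908 → May 6, 1909: 365 days.
May 6, 1909 → Jun 6, 1909: 31 days (May has 31).
Jun 6, 1909 → Jul 6, 1909: 30 days (June has 30).
Jul 6, 1909 → Aug 6, 1909: 31 days (July has 31).
Aug 6, 1909 → Sep 6, 1909: 31 days (August has 31).
Sep 6, 1909 → Oct 6, 1909: 30 days (September has 30).
Oct 6, 1909 → Nov 6, 1909: 31 days (October has 31).
Nov 6, 1909 → Dec 6, 1909: 30 days (November has 30).
Dec 6, 1909 → Jan 6, 1910: 31 days (December has 31).
Jan 6, 1910 → Feb 6, 1910: 31 days (January has 31).
Feb 6, 1910 → Mar 6, 1910: 28 days (February has 28).
Mar 6, 1910 → Mar 24, 1910: 18 days.
Total: 3244 days.

3244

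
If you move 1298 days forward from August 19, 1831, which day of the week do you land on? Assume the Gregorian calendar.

Aug 19, 1831 is a Friday.
1298 mod 7 = 3, so 1298 days after a Friday is Friday + 3 = Monday.

Monday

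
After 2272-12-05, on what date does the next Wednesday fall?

December 11, 2272

Dec 5, 2272 is a Thursday.
From Thursday to the next Wednesday is 6 days.
Dec 5, 2272 + 6 = Dec 11, 2272.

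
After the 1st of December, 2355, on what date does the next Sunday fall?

Dec 1, 2355 is a Thursday.
From Thursday to the next Sunday is 3 days.
Dec 1, 2355 + 3 = Dec 4, 2355.

December 4, 2355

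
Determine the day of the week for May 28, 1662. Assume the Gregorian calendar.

Doomsday rule: the anchor day for the 1600s is Tuesday. For year 62: 62÷12 = 5 r 2, and 2÷4 = 0, so 5+2+0 = 7.
Tuesday + 7 ≡ Tuesday — that's 1662's doomsday.
In May the doomsday date is May 9.
May 28 is 19 days after May 9; 19 mod 7 = 5, so Tuesday + 5 = Sunday.

Sunday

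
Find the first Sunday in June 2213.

June 1, 2213 is a Tuesday.
The first Sunday is therefore June 6 (5 days later).

June 6, 2213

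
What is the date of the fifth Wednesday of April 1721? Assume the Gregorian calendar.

April 1, 1721 is a Tuesday.
The first Wednesday is therefore April 2 (1 days later).
The fifth Wednesday is 2 + 4×7 = April 30.

April 30, 1721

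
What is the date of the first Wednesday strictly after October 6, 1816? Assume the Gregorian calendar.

Oct 6, 1816 is a Sunday.
From Sunday to the next Wednesday is 3 days.
Oct 6, 1816 + 3 = Oct 9, 1816.

October 9, 1816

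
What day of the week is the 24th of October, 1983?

Doomsday rule: the anchor day for the 1900s is Wednesday. For year 83: 83÷12 = 6 r 11, and 11÷4 = 2, so 6+11+2 = 19.
Wednesday + 19 ≡ Monday — that's 1983's doomsday.
In October the doomsday date is Oct 10.
Oct 24 is 14 days after Oct 10; 14 mod 7 = 0, so Monday + 0 = Monday.

Monday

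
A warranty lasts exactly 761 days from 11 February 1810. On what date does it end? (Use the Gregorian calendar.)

March 13, 1812

+365 (one year) → Feb 11, 1811 (396 left).
Feb has 28 days: +18 → Mar 1, 1811 (378 left).
Mar has 31 days: +31 → Apr 1, 1811 (347 left).
Apr has 30 days: +30 → May 1, 1811 (317 left).
May has 31 days: +31 → Jun 1, 1811 (286 left).
Jun has 30 days: +30 → Jul 1, 1811 (256 left).
Jul has 31 days: +31 → Aug 1, 1811 (225 left).
Aug has 31 days: +31 → Sep 1, 1811 (194 left).
Sep has 30 days: +30 → Oct 1, 1811 (164 left).
Oct has 31 days: +31 → Nov 1, 1811 (133 left).
Nov has 30 days: +30 → Dec 1, 1811 (103 left).
Dec has 31 days: +31 → Jan 1, 1812 (72 left).
Jan has 31 days: +31 → Feb 1, 1812 (41 left).
Feb has 29 days: +29 → Mar 1, 1812 (12 left).
+12 → Mar 13, 1812.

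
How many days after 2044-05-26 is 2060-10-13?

5984

May 26, 2044 → May 26, 2045: 365 days.
May 26, 2045 → May 26, 2046: 365 days.
May 26, 2046 → May 26, 2047: 365 days.
May 26, 2047 → May 26, 2048: 366 days (Feb 29, 2048 is in that span).
May 26, 2048 → May 26, 2049: 365 days.
May 26, 2049 → May 26, 2050: 365 days.
May 26, 2050 → May 26, 2051: 365 days.
May 26, 2051 → May 26, 2052: 366 days (Feb 29, 2052 is in that span).
May 26, 2052 → May 26, 2053: 365 days.
May 26, 2053 → May 26, 2054: 365 days.
May 26, 2054 → May 26, 2055: 365 days.
May 26, 2055 → May 26, 2056: 366 days (Feb 29, 2056 is in that span).
May 26, 2056 → May 26, 2057: 365 days.
May 26, 2057 → May 26, 2058: 365 days.
May 26, 2058 → May 26, 2059: 365 days.
May 26, 2059 → May 26, 2060: 366 days (Feb 29, 2060 is in that span).
May 26, 2060 → Jun 26, 2060: 31 days (May has 31).
Jun 26, 2060 → Jul 26, 2060: 30 days (June has 30).
Jul 26, 2060 → Aug 26, 2060: 31 days (July has 31).
Aug 26, 2060 → Sep 26, 2060: 31 days (August has 31).
Sep 26, 2060 → Oct 13, 2060: 17 days.
Total: 5984 days.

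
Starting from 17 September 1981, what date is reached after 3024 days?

+365 (one year) → Sep 17, 1982 (2659 left).
+365 (one year) → Sep 17, 1983 (2294 left).
+366 (one year; includes Feb 29, 1984) → Sep 17, 1984 (1928 left).
+365 (one year) → Sep 17, 1985 (1563 left).
+365 (one year) → Sep 17, 1986 (1198 left).
+365 (one year) → Sep 17, 1987 (833 left).
+366 (one year; includes Feb 29, 1988) → Sep 17, 1988 (467 left).
+365 (one year) → Sep 17, 1989 (102 left).
Sep has 30 days: +14 → Oct 1, 1989 (88 left).
Oct has 31 days: +31 → Nov 1, 1989 (57 left).
Nov has 30 days: +30 → Dec 1, 1989 (27 left).
+27 → Dec 28, 1989.

December 28, 1989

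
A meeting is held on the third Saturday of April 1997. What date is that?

April 1, 1997 is a Tuesday.
The first Saturday is therefore April 5 (4 days later).
The third Saturday is 5 + 2×7 = April 19.

April 19, 1997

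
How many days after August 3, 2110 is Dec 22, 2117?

Aug 3, 2110 → Aug 3, 2111: 365 days.
Aug 3, 2111 → Aug 3, 2112: 366 days (Feb 29, 2112 is in that span).
Aug 3, 2112 → Aug 3, 2113: 365 days.
Aug 3, 2113 → Aug 3, 2114: 365 days.
Aug 3, 2114 → Aug 3, 2115: 365 days.
Aug 3, 2115 → Aug 3, 2116: 366 days (Feb 29, 2116 is in that span).
Aug 3, 2116 → Aug 3, 2117: 365 days.
Aug 3, 2117 → Sep 3, 2117: 31 days (August has 31).
Sep 3, 2117 → Oct 3, 2117: 30 days (September has 30).
Oct 3, 2117 → Nov 3, 2117: 31 days (October has 31).
Nov 3, 2117 → Dec 3, 2117: 30 days (November has 30).
Dec 3, 2117 → Dec 22, 2117: 19 days.
Total: 2698 days.

2698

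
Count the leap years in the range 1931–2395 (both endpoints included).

113

Multiples of 4 in [1931,2395]: 116.
Of those, multiples of 100: 4 (not leap unless ÷400).
Multiples of 400: 1.
Leap years = 116 − 4 + 1 = 113.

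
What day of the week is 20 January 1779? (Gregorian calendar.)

Wednesday

Doomsday rule: the anchor day for the 1700s is Sunday. For year 79: 79÷12 = 6 r 7, and 7÷4 = 1, so 6+7+1 = 14.
Sunday + 14 ≡ Sunday — that's 1779's doomsday.
In January the doomsday date is Jan 3 (1779 is not a leap year).
Jan 20 is 17 days after Jan 3; 17 mod 7 = 3, so Sunday + 3 = Wednesday.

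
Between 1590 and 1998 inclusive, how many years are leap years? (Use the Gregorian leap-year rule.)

99

Multiples of 4 in [1590,1998]: 102.
Of those, multiples of 100: 4 (not leap unless ÷400).
Multiples of 400: 1.
Leap years = 102 − 4 + 1 = 99.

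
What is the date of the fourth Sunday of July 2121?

July 1, 2121 is a Tuesday.
The first Sunday is therefore July 6 (5 days later).
The fourth Sunday is 6 + 3×7 = July 27.

July 27, 2121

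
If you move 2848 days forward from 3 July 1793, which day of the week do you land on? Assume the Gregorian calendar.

First find the weekday of Jul 3, 1793. Doomsday rule: the anchor day for the 1700s is Sunday. For year 93: 93÷12 = 7 r 9, and 9÷4 = 2, so 7+9+2 = 18.
Sunday + 18 ≡ Thursday — that's 1793's doomsday.
In July the doomsday date is Jul 11.
Jul 3 is 8 days before Jul 11; 8 mod 7 = 1, so Thursday − 1 = Wednesday.
2848 mod 7 = 6, so 2848 days after a Wednesday is Wednesday + 6 = Tuesday.

Tuesday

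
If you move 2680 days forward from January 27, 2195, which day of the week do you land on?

First find the weekday of Jan 27, 2195. Doomsday rule: the anchor day for the 2100s is Sunday. For year 95: 95÷12 = 7 r 11, and 11÷4 = 2, so 7+11+2 = 20.
Sunday + 20 ≡ Saturday — that's 2195's doomsday.
In January the doomsday date is Jan 3 (2195 is not a leap year).
Jan 27 is 24 days after Jan 3; 24 mod 7 = 3, so Saturday + 3 = Tuesday.
2680 mod 7 = 6, so 2680 days after a Tuesday is Tuesday + 6 = Monday.

Monday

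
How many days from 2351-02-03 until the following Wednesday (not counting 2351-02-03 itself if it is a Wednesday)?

Feb 3, 2351 is a Saturday.
From Saturday to the next Wednesday is 4 days.

4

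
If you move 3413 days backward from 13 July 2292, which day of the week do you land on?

Jul 13, 2292 is a Wednesday.
3413 mod 7 = 4, so 3413 days before a Wednesday is Wednesday − 4 = Saturday.

Saturday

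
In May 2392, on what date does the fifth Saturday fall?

May 1, 2392 is a Friday.
The first Saturday is therefore May 2 (1 days later).
The fifth Saturday is 2 + 4×7 = May 30.

May 30, 2392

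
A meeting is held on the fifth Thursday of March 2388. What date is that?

March 1, 2388 is a Tuesday.
The first Thursday is therefore March 3 (2 days later).
The fifth Thursday is 3 + 4×7 = March 31.

March 31, 2388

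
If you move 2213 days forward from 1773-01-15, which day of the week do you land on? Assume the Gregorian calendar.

Saturday

Jan 15, 1773 is a Friday.
2213 mod 7 = 1, so 2213 days after a Friday is Friday + 1 = Saturday.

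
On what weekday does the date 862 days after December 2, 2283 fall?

Monday

First find the weekday of Dec 2, 2283. Doomsday rule: the anchor day for the 2200s is Friday. For year 83: 83÷12 = 6 r 11, and 11÷4 = 2, so 6+11+2 = 19.
Friday + 19 ≡ Wednesday — that's 2283's doomsday.
In December the doomsday date is Dec 12.
Dec 2 is 10 days before Dec 12; 10 mod 7 = 3, so Wednesday − 3 = Sunday.
862 mod 7 = 1, so 862 days after a Sunday is Sunday + 1 = Monday.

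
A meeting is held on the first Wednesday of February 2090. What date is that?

February 1, 2090

February 1, 2090 is a Wednesday.
The first Wednesday is therefore February 1 (same day).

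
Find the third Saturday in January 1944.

January 15, 1944

January 1, 1944 is a Saturday.
The first Saturday is therefore January 1 (same day).
The third Saturday is 1 + 2×7 = January 15.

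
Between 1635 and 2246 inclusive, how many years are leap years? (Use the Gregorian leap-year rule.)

Multiples of 4 in [1635,2246]: 153.
Of those, multiples of 100: 6 (not leap unless ÷400).
Multiples of 400: 1.
Leap years = 153 − 6 + 1 = 148.

148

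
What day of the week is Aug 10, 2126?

Doomsday rule: the anchor day for the 2100s is Sunday. For year 26: 26÷12 = 2 r 2, and 2÷4 = 0, so 2+2+0 = 4.
Sunday + 4 ≡ Thursday — that's 2126's doomsday.
In August the doomsday date is Aug 8.
Aug 10 is 2 days after Aug 8; 2 mod 7 = 2, so Thursday + 2 = Saturday.

Saturday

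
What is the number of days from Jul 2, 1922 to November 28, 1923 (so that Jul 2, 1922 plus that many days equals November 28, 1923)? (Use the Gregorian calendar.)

Jul 2, 1922 → Jul 2, 1923: 365 days.
Jul 2, 1923 → Aug 2, 1923: 31 days (July has 31).
Aug 2, 1923 → Sep 2, 1923: 31 days (August has 31).
Sep 2, 1923 → Oct 2, 1923: 30 days (September has 30).
Oct 2, 1923 → Nov 2, 1923: 31 days (October has 31).
Nov 2, 1923 → Nov 28, 1923: 26 days.
Total: 514 days.

514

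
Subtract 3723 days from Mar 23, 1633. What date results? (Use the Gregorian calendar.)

−365 (one year) → Mar 23, 1632 (3358 left).
−366 (one year; includes Feb 29, 1632) → Mar 23, 1631 (2992 left).
−365 (one year) → Mar 23, 1630 (2627 left).
−365 (one year) → Mar 23, 1629 (2262 left).
−365 (one year) → Mar 23, 1628 (1897 left).
−366 (one year; includes Feb 29, 1628) → Mar 23, 1627 (1531 left).
−365 (one year) → Mar 23, 1626 (1166 left).
−365 (one year) → Mar 23, 1625 (801 left).
−365 (one year) → Mar 23, 1624 (436 left).
−366 (one year; includes Feb 29, 1624) → Mar 23, 1623 (70 left).
−23 → Feb 28, 1623 (end of Feb, 28 days; 47 left).
−28 → Jan 31, 1623 (end of Jan, 31 days; 19 left).
−19 → Jan 12, 1623.

January 12, 1623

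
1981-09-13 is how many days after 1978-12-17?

Dec 17, 1978 → Dec 17, 1979: 365 days.
Dec 17, 1979 → Dec 17, 1980: 366 days (Feb 29, 1980 is in that span).
Dec 17, 1980 → Jan 17, 1981: 31 days (December has 31).
Jan 17, 1981 → Feb 17, 1981: 31 days (January has 31).
Feb 17, 1981 → Mar 17, 1981: 28 days (February has 28).
Mar 17, 1981 → Apr 17, 1981: 31 days (March has 31).
Apr 17, 1981 → May 17, 1981: 30 days (April has 30).
May 17, 1981 → Jun 17, 1981: 31 days (May has 31).
Jun 17, 1981 → Jul 17, 1981: 30 days (June has 30).
Jul 17, 1981 → Aug 17, 1981: 31 days (July has 31).
Aug 17, 1981 → Sep 13, 1981: 27 days.
Total: 1001 days.

1001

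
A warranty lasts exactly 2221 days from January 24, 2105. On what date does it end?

+365 (one year) → Jan 24, 2106 (1856 left).
+365 (one year) → Jan 24, 2107 (1491 left).
+365 (one year) → Jan 24, 2108 (1126 left).
+366 (one year; includes Feb 29, 2108) → Jan 24, 2109 (760 left).
+365 (one year) → Jan 24, 2110 (395 left).
Jan has 31 days: +8 → Feb 1, 2110 (387 left).
Feb has 28 days: +28 → Mar 1, 2110 (359 left).
Mar has 31 days: +31 → Apr 1, 2110 (328 left).
Apr has 30 days: +30 → May 1, 2110 (298 left).
May has 31 days: +31 → Jun 1, 2110 (267 left).
Jun has 30 days: +30 → Jul 1, 2110 (237 left).
Jul has 31 days: +31 → Aug 1, 2110 (206 left).
Aug has 31 days: +31 → Sep 1, 2110 (175 left).
Sep has 30 days: +30 → Oct 1, 2110 (145 left).
Oct has 31 days: +31 → Nov 1, 2110 (114 left).
Nov has 30 days: +30 → Dec 1, 2110 (84 left).
Dec has 31 days: +31 → Jan 1, 2111 (53 left).
Jan has 31 days: +31 → Feb 1, 2111 (22 left).
+22 → Feb 23, 2111.

February 23, 2111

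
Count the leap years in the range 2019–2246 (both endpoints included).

55

Multiples of 4 in [2019,2246]: 57.
Of those, multiples of 100: 2 (not leap unless ÷400).
Multiples of 400: 0.
Leap years = 57 − 2 + 0 = 55.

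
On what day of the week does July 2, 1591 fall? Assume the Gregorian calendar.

Doomsday rule: the anchor day for the 1500s is Wednesday. For year 91: 91÷12 = 7 r 7, and 7÷4 = 1, so 7+7+1 = 15.
Wednesday + 15 ≡ Thursday — that's 1591's doomsday.
In July the doomsday date is Jul 11.
Jul 2 is 9 days before Jul 11; 9 mod 7 = 2, so Thursday − 2 = Tuesday.

Tuesday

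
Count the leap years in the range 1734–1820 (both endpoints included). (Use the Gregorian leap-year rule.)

Multiples of 4 in [1734,1820]: 22.
Of those, multiples of 100: 1 (not leap unless ÷400).
Multiples of 400: 0.
Leap years = 22 − 1 + 0 = 21.

21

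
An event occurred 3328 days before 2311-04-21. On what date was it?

March 11, 2302

−365 (one year) → Apr 21, 2310 (2963 left).
−365 (one year) → Apr 21, 2309 (2598 left).
−365 (one year) → Apr 21, 2308 (2233 left).
−366 (one year; includes Feb 29, 2308) → Apr 21, 2307 (1867 left).
−365 (one year) → Apr 21, 2306 (1502 left).
−365 (one year) → Apr 21, 2305 (1137 left).
−365 (one year) → Apr 21, 2304 (772 left).
−366 (one year; includes Feb 29, 2304) → Apr 21, 2303 (406 left).
−365 (one year) → Apr 21, 2302 (41 left).
−21 → Mar 31, 2302 (end of Mar, 31 days; 20 left).
−20 → Mar 11, 2302.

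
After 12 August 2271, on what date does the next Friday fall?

August 18, 2271

Aug 12, 2271 is a Saturday.
From Saturday to the next Friday is 6 days.
Aug 12, 2271 + 6 = Aug 18, 2271.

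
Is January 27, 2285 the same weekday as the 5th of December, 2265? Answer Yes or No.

Yes

From Dec 5, 2265 to Jan 27, 2285 is 6993 days.
6993 mod 7 = 0, so they are the same weekday.
(Dec 5, 2265 is a Tuesday; Jan 27, 2285 is a Tuesday.)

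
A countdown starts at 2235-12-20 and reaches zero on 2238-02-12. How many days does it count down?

785

Dec 20, 2235 → Dec 20, 2236: 366 days (Feb 29, 2236 is in that span).
Dec 20, 2236 → Dec 20, 2237: 365 days.
Dec 20, 2237 → Jan 20, 2238: 31 days (December has 31).
Jan 20, 2238 → Feb 12, 2238: 23 days.
Total: 785 days.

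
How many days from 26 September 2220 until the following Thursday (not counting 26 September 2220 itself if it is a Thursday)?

2

Sep 26, 2220 is a Tuesday.
From Tuesday to the next Thursday is 2 days.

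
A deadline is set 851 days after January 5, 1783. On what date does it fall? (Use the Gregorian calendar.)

+365 (one year) → Jan 5, 1784 (486 left).
+366 (one year; includes Feb 29, 1784) → Jan 5, 1785 (120 left).
Jan has 31 days: +27 → Feb 1, 1785 (93 left).
Feb has 28 days: +28 → Mar 1, 1785 (65 left).
Mar has 31 days: +31 → Apr 1, 1785 (34 left).
Apr has 30 days: +30 → May 1, 1785 (4 left).
+4 → May 5, 1785.

May 5, 1785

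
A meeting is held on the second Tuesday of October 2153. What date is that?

October 9, 2153

October 1, 2153 is a Monday.
The first Tuesday is therefore October 2 (1 days later).
The second Tuesday is 2 + 1×7 = October 9.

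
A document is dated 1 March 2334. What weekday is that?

Doomsday rule: the anchor day for the 2300s is Wednesday. For year 34: 34÷12 = 2 r 10, and 10÷4 = 2, so 2+10+2 = 14.
Wednesday + 14 ≡ Wednesday — that's 2334's doomsday.
In March the doomsday date is Mar 14.
Mar 1 is 13 days before Mar 14; 13 mod 7 = 6, so Wednesday − 6 = Thursday.

Thursday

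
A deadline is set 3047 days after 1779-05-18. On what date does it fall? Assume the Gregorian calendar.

+366 (one year; includes Feb 29, 1780) → May 18, 1780 (2681 left).
+365 (one year) → May 18, 1781 (2316 left).
+365 (one year) → May 18, 1782 (1951 left).
+365 (one year) → May 18, 1783 (1586 left).
+366 (one year; includes Feb 29, 1784) → May 18, 1784 (1220 left).
+365 (one year) → May 18, 1785 (855 left).
+365 (one year) → May 18, 1786 (490 left).
+365 (one year) → May 18, 1787 (125 left).
May has 31 days: +14 → Jun 1, 1787 (111 left).
Jun has 30 days: +30 → Jul 1, 1787 (81 left).
Jul has 31 days: +31 → Aug 1, 1787 (50 left).
Aug has 31 days: +31 → Sep 1, 1787 (19 left).
+19 → Sep 20, 1787.

September 20, 1787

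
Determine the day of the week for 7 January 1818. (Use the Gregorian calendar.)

Wednesday

Doomsday rule: the anchor day for the 1800s is Friday. For year 18: 18÷12 = 1 r 6, and 6÷4 = 1, so 1+6+1 = 8.
Friday + 8 ≡ Saturday — that's 1818's doomsday.
In January the doomsday date is Jan 3 (1818 is not a leap year).
Jan 7 is 4 days after Jan 3; 4 mod 7 = 4, so Saturday + 4 = Wednesday.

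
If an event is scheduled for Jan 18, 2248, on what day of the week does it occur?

Doomsday rule: the anchor day for the 2200s is Friday. For year 48: 48÷12 = 4 r 0, and 0÷4 = 0, so 4+0+0 = 4.
Friday + 4 ≡ Tuesday — that's 2248's doomsday.
In January the doomsday date is Jan 4 (2248 is a leap year (divisible by 4)).
Jan 18 is 14 days after Jan 4; 14 mod 7 = 0, so Tuesday + 0 = Tuesday.

Tuesday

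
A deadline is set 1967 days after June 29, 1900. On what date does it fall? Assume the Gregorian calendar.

November 17, 1905

+365 (one year) → Jun 29, 1901 (1602 left).
+365 (one year) → Jun 29, 1902 (1237 left).
+365 (one year) → Jun 29, 1903 (872 left).
+366 (one year; includes Feb 29, 1904) → Jun 29, 1904 (506 left).
+365 (one year) → Jun 29, 1905 (141 left).
Jun has 30 days: +2 → Jul 1, 1905 (139 left).
Jul has 31 days: +31 → Aug 1, 1905 (108 left).
Aug has 31 days: +31 → Sep 1, 1905 (77 left).
Sep has 30 days: +30 → Oct 1, 1905 (47 left).
Oct has 31 days: +31 → Nov 1, 1905 (16 left).
+16 → Nov 17, 1905.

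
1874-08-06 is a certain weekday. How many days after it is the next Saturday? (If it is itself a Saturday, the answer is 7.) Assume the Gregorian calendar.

2

Aug 6, 1874 is a Thursday.
From Thursday to the next Saturday is 2 days.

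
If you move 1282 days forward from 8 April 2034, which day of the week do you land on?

Sunday

First find the weekday of Apr 8, 2034. Doomsday rule: the anchor day for the 2000s is Tuesday. For year 34: 34÷12 = 2 r 10, and 10÷4 = 2, so 2+10+2 = 14.
Tuesday + 14 ≡ Tuesday — that's 2034's doomsday.
In April the doomsday date is Apr 4.
Apr 8 is 4 days after Apr 4; 4 mod 7 = 4, so Tuesday + 4 = Saturday.
1282 mod 7 = 1, so 1282 days after a Saturday is Saturday + 1 = Sunday.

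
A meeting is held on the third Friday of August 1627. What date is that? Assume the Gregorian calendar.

August 20, 1627

August 1, 1627 is a Sunday.
The first Friday is therefore August 6 (5 days later).
The third Friday is 6 + 2×7 = August 20.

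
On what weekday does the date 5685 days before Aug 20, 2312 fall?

Monday

First find the weekday of Aug 20, 2312. Doomsday rule: the anchor day for the 2300s is Wednesday. For year 12: 12÷12 = 1 r 0, and 0÷4 = 0, so 1+0+0 = 1.
Wednesday + 1 ≡ Thursday — that's 2312's doomsday.
In August the doomsday date is Aug 8.
Aug 20 is 12 days after Aug 8; 12 mod 7 = 5, so Thursday + 5 = Tuesday.
5685 mod 7 = 1, so 5685 days before a Tuesday is Tuesday − 1 = Monday.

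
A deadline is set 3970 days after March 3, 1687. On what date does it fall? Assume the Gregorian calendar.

January 14, 1698

+366 (one year; includes Feb 29, 1688) → Mar 3, 1688 (3604 left).
+365 (one year) → Mar 3, 1689 (3239 left).
+365 (one year) → Mar 3, 1690 (2874 left).
+365 (one year) → Mar 3, 1691 (2509 left).
+366 (one year; includes Feb 29, 1692) → Mar 3, 1692 (2143 left).
+365 (one year) → Mar 3, 1693 (1778 left).
+365 (one year) → Mar 3, 1694 (1413 left).
+365 (one year) → Mar 3, 1695 (1048 left).
+366 (one year; includes Feb 29, 1696) → Mar 3, 1696 (682 left).
+365 (one year) → Mar 3, 1697 (317 left).
Mar has 31 days: +29 → Apr 1, 1697 (288 left).
Apr has 30 days: +30 → May 1, 1697 (258 left).
May has 31 days: +31 → Jun 1, 1697 (227 left).
Jun has 30 days: +30 → Jul 1, 1697 (197 left).
Jul has 31 days: +31 → Aug 1, 1697 (166 left).
Aug has 31 days: +31 → Sep 1, 1697 (135 left).
Sep has 30 days: +30 → Oct 1, 1697 (105 left).
Oct has 31 days: +31 → Nov 1, 1697 (74 left).
Nov has 30 days: +30 → Dec 1, 1697 (44 left).
Dec has 31 days: +31 → Jan 1, 1698 (13 left).
+13 → Jan 14, 1698.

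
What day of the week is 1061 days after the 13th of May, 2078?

Tuesday

May 13, 2078 is a Friday.
1061 mod 7 = 4, so 1061 days after a Friday is Friday + 4 = Tuesday.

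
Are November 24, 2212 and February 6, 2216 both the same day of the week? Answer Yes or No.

From Nov 24, 2212 to Feb 6, 2216 is 1169 days.
1169 mod 7 = 0, so they are the same weekday.
(Nov 24, 2212 is a Tuesday; Feb 6, 2216 is a Tuesday.)

Yes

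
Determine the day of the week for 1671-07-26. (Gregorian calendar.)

Sunday

Doomsday rule: the anchor day for the 1600s is Tuesday. For year 71: 71÷12 = 5 r 11, and 11÷4 = 2, so 5+11+2 = 18.
Tuesday + 18 ≡ Saturday — that's 1671's doomsday.
In July the doomsday date is Jul 11.
Jul 26 is 15 days after Jul 11; 15 mod 7 = 1, so Saturday + 1 = Sunday.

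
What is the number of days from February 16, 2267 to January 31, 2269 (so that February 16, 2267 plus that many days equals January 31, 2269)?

715

Feb 16, 2267 → Feb 16, 2268: 365 days.
Feb 16, 2268 → Mar 16, 2268: 29 days (February has 29).
Mar 16, 2268 → Apr 16, 2268: 31 days (March has 31).
Apr 16, 2268 → May 16, 2268: 30 days (April has 30).
May 16, 2268 → Jun 16, 2268: 31 days (May has 31).
Jun 16, 2268 → Jul 16, 2268: 30 days (June has 30).
Jul 16, 2268 → Aug 16, 2268: 31 days (July has 31).
Aug 16, 2268 → Sep 16, 2268: 31 days (August has 31).
Sep 16, 2268 → Oct 16, 2268: 30 days (September has 30).
Oct 16, 2268 → Nov 16, 2268: 31 days (October has 31).
Nov 16, 2268 → Dec 16, 2268: 30 days (November has 30).
Dec 16, 2268 → Jan 16, 2269: 31 days (December has 31).
Jan 16, 2269 → Jan 31, 2269: 15 days.
Total: 715 days.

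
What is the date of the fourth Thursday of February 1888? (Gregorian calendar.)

February 1, 1888 is a Wednesday.
The first Thursday is therefore February 2 (1 days later).
The fourth Thursday is 2 + 3×7 = February 23.

February 23, 1888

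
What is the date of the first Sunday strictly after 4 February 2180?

February 6, 2180

Feb 4, 2180 is a Friday.
From Friday to the next Sunday is 2 days.
Feb 4, 2180 + 2 = Feb 6, 2180.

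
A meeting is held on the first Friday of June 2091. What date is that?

June 1, 2091 is a Friday.
The first Friday is therefore June 1 (same day).

June 1, 2091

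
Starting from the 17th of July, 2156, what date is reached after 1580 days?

+365 (one year) → Jul 17, 2157 (1215 left).
+365 (one year) → Jul 17, 2158 (850 left).
+365 (one year) → Jul 17, 2159 (485 left).
+366 (one year; includes Feb 29, 2160) → Jul 17, 2160 (119 left).
Jul has 31 days: +15 → Aug 1, 2160 (104 left).
Aug has 31 days: +31 → Sep 1, 2160 (73 left).
Sep has 30 days: +30 → Oct 1, 2160 (43 left).
Oct has 31 days: +31 → Nov 1, 2160 (12 left).
+12 → Nov 13, 2160.

November 13, 2160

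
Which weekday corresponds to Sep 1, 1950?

Friday

Doomsday rule: the anchor day for the 1900s is Wednesday. For year 50: 50÷12 = 4 r 2, and 2÷4 = 0, so 4+2+0 = 6.
Wednesday + 6 ≡ Tuesday — that's 1950's doomsday.
In September the doomsday date is Sep 5.
Sep 1 is 4 days before Sep 5; 4 mod 7 = 4, so Tuesday − 4 = Friday.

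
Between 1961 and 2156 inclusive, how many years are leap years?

Multiples of 4 in [1961,2156]: 49.
Of those, multiples of 100: 2 (not leap unless ÷400).
Multiples of 400: 1.
Leap years = 49 − 2 + 1 = 48.

48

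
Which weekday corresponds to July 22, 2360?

Doomsday rule: the anchor day for the 2300s is Wednesday. For year 60: 60÷12 = 5 r 0, and 0÷4 = 0, so 5+0+0 = 5.
Wednesday + 5 ≡ Monday — that's 2360's doomsday.
In July the doomsday date is Jul 11.
Jul 22 is 11 days after Jul 11; 11 mod 7 = 4, so Monday + 4 = Friday.

Friday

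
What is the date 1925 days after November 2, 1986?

+365 (one year) → Nov 2, 1987 (1560 left).
+366 (one year; includes Feb 29, 1988) → Nov 2, 1988 (1194 left).
+365 (one year) → Nov 2, 1989 (829 left).
+365 (one year) → Nov 2, 1990 (464 left).
+365 (one year) → Nov 2, 1991 (99 left).
Nov has 30 days: +29 → Dec 1, 1991 (70 left).
Dec has 31 days: +31 → Jan 1, 1992 (39 left).
Jan has 31 days: +31 → Feb 1, 1992 (8 left).
+8 → Feb 9, 1992.

February 9, 1992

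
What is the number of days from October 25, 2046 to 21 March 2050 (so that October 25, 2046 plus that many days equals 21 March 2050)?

Oct 25, 2046 → Oct 25, 2047: 365 days.
Oct 25, 2047 → Oct 25, 2048: 366 days (Feb 29, 2048 is in that span).
Oct 25, 2048 → Oct 25, 2049: 365 days.
Oct 25, 2049 → Nov 25, 2049: 31 days (October has 31).
Nov 25, 2049 → Dec 25, 2049: 30 days (November has 30).
Dec 25, 2049 → Jan 25, 2050: 31 days (December has 31).
Jan 25, 2050 → Feb 25, 2050: 31 days (January has 31).
Feb 25, 2050 → Mar 21, 2050: 24 days.
Total: 1243 days.

1243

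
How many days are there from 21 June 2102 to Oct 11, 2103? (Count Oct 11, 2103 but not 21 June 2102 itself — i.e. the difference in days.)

Jun 21, 2102 → Jun 21, 2103: 365 days.
Jun 21, 2103 → Jul 21, 2103: 30 days (June has 30).
Jul 21, 2103 → Aug 21, 2103: 31 days (July has 31).
Aug 21, 2103 → Sep 21, 2103: 31 days (August has 31).
Sep 21, 2103 → Oct 11, 2103: 20 days.
Total: 477 days.

477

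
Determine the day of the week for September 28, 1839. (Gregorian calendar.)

Saturday

Doomsday rule: the anchor day for the 1800s is Friday. For year 39: 39÷12 = 3 r 3, and 3÷4 = 0, so 3+3+0 = 6.
Friday + 6 ≡ Thursday — that's 1839's doomsday.
In September the doomsday date is Sep 5.
Sep 28 is 23 days after Sep 5; 23 mod 7 = 2, so Thursday + 2 = Saturday.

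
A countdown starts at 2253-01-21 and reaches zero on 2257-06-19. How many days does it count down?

1610

Jan 21, 2253 → Jan 21, 2254: 365 days.
Jan 21, 2254 → Jan 21, 2255: 365 days.
Jan 21, 2255 → Jan 21, 2256: 365 days.
Jan 21, 2256 → Jan 21, 2257: 366 days (Feb 29, 2256 is in that span).
Jan 21, 2257 → Feb 21, 2257: 31 days (January has 31).
Feb 21, 2257 → Mar 21, 2257: 28 days (February has 28).
Mar 21, 2257 → Apr 21, 2257: 31 days (March has 31).
Apr 21, 2257 → May 21, 2257: 30 days (April has 30).
May 21, 2257 → Jun 19, 2257: 29 days.
Total: 1610 days.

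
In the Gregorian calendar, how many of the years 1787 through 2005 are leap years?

53

Multiples of 4 in [1787,2005]: 55.
Of those, multiples of 100: 3 (not leap unless ÷400).
Multiples of 400: 1.
Leap years = 55 − 3 + 1 = 53.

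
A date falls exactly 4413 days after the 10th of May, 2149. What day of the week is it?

First find the weekday of May 10, 2149. Doomsday rule: the anchor day for the 2100s is Sunday. For year 49: 49÷12 = 4 r 1, and 1÷4 = 0, so 4+1+0 = 5.
Sunday + 5 ≡ Friday — that's 2149's doomsday.
In May the doomsday date is May 9.
May 10 is 1 day after May 9; 1 mod 7 = 1, so Friday + 1 = Saturday.
4413 mod 7 = 3, so 4413 days after a Saturday is Saturday + 3 = Tuesday.

Tuesday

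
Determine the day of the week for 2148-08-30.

Friday

Doomsday rule: the anchor day for the 2100s is Sunday. For year 48: 48÷12 = 4 r 0, and 0÷4 = 0, so 4+0+0 = 4.
Sunday + 4 ≡ Thursday — that's 2148's doomsday.
In August the doomsday date is Aug 8.
Aug 30 is 22 days after Aug 8; 22 mod 7 = 1, so Thursday + 1 = Friday.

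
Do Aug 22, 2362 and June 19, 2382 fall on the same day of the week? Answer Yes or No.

No

From Aug 22, 2362 to Jun 19, 2382 is 7241 days.
7241 mod 7 = 3, so they are different weekdays.
(Aug 22, 2362 is a Wednesday; Jun 19, 2382 is a Saturday.)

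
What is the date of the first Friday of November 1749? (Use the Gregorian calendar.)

November 1, 1749 is a Saturday.
The first Friday is therefore November 7 (6 days later).

November 7, 1749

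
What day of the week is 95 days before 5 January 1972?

Jan 5, 1972 is a Wednesday.
95 mod 7 = 4, so 95 days before a Wednesday is Wednesday − 4 = Saturday.

Saturday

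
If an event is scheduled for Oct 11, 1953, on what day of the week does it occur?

Sunday

January 1, 1953 is a Thursday.
Jan 1, 1953 → Feb 1, 1953: 31 days (January has 31).
Feb 1, 1953 → Mar 1, 1953: 28 days (February has 28).
Mar 1, 1953 → Apr 1, 1953: 31 days (March has 31).
Apr 1, 1953 → May 1, 1953: 30 days (April has 30).
May 1, 1953 → Jun 1, 1953: 31 days (May has 31).
Jun 1, 1953 → Jul 1, 1953: 30 days (June has 30).
Jul 1, 1953 → Aug 1, 1953: 31 days (July has 31).
Aug 1, 1953 → Sep 1, 1953: 31 days (August has 31).
Sep 1, 1953 → Oct 1, 1953: 30 days (September has 30).
Oct 1, 1953 → Oct 11, 1953: 10 days.
Total: 283 days.
283 mod 7 = 3, so Thursday + 3 = Sunday.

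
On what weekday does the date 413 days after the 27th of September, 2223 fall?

Saturday

Sep 27, 2223 is a Saturday.
413 mod 7 = 0, so 413 days after a Saturday is Saturday + 0 = Saturday.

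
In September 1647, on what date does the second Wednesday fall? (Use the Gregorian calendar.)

September 11, 1647

September 1, 1647 is a Sunday.
The first Wednesday is therefore September 4 (3 days later).
The second Wednesday is 4 + 1×7 = September 11.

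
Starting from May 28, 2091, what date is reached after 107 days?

September 12, 2091

May has 31 days: +4 → Jun 1, 2091 (103 left).
Jun has 30 days: +30 → Jul 1, 2091 (73 left).
Jul has 31 days: +31 → Aug 1, 2091 (42 left).
Aug has 31 days: +31 → Sep 1, 2091 (11 left).
+11 → Sep 12, 2091.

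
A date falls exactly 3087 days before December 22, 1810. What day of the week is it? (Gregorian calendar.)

Saturday

First find the weekday of Dec 22, 1810. Doomsday rule: the anchor day for the 1800s is Friday. For year 10: 10÷12 = 0 r 10, and 10÷4 = 2, so 0+10+2 = 12.
Friday + 12 ≡ Wednesday — that's 1810's doomsday.
In December the doomsday date is Dec 12.
Dec 22 is 10 days after Dec 12; 10 mod 7 = 3, so Wednesday + 3 = Saturday.
3087 mod 7 = 0, so 3087 days before a Saturday is Saturday − 0 = Saturday.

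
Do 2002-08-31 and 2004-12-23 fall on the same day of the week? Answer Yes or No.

From Aug 31, 2002 to Dec 23, 2004 is 845 days.
845 mod 7 = 5, so they are different weekdays.
(Aug 31, 2002 is a Saturday; Dec 23, 2004 is a Thursday.)

No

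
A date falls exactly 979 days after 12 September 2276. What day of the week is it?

Sep 12, 2276 is a Tuesday.
979 mod 7 = 6, so 979 days after a Tuesday is Tuesday + 6 = Monday.

Monday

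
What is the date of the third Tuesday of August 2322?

August 1, 2322 is a Tuesday.
The first Tuesday is therefore August 1 (same day).
The third Tuesday is 1 + 2×7 = August 15.

August 15, 2322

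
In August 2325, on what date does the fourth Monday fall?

August 24, 2325

August 1, 2325 is a Saturday.
The first Monday is therefore August 3 (2 days later).
The fourth Monday is 3 + 3×7 = August 24.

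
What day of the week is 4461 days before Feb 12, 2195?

Feb 12, 2195 is a Thursday.
4461 mod 7 = 2, so 4461 days before a Thursday is Thursday − 2 = Tuesday.

Tuesday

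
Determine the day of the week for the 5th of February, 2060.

Thursday

January 1, 2060 is a Thursday.
Jan 1, 2060 → Feb 1, 2060: 31 days (January has 31).
Feb 1, 2060 → Feb 5, 2060: 4 days.
Total: 35 days.
35 mod 7 = 0, so Thursday + 0 = Thursday.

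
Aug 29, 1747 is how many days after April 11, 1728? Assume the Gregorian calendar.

7079

Apr 11, 1728 → Apr 11, 1729: 365 days.
Apr 11, 1729 → Apr 11, 1730: 365 days.
Apr 11, 1730 → Apr 11, 1731: 365 days.
Apr 11, 1731 → Apr 11, 1732: 366 days (Feb 29, 1732 is in that span).
Apr 11, 1732 → Apr 11, 1733: 365 days.
Apr 11, 1733 → Apr 11, 1734: 365 days.
Apr 11, 1734 → Apr 11, 1735: 365 days.
Apr 11, 1735 → Apr 11, 1736: 366 days (Feb 29, 1736 is in that span).
Apr 11, 1736 → Apr 11, 1737: 365 days.
Apr 11, 1737 → Apr 11, 1738: 365 days.
Apr 11, 1738 → Apr 11, 1739: 365 days.
Apr 11, 1739 → Apr 11, 1740: 366 days (Feb 29, 1740 is in that span).
Apr 11, 1740 → Apr 11, 1741: 365 days.
Apr 11, 1741 → Apr 11, 1742: 365 days.
Apr 11, 1742 → Apr 11, 1743: 365 days.
Apr 11, 1743 → Apr 11, 1744: 366 days (Feb 29, 1744 is in that span).
Apr 11, 1744 → Apr 11, 1745: 365 days.
Apr 11, 1745 → Apr 11, 1746: 365 days.
Apr 11, 1746 → Apr 11, 1747: 365 days.
Apr 11, 1747 → May 11, 1747: 30 days (April has 30).
May 11, 1747 → Jun 11, 1747: 31 days (May has 31).
Jun 11, 1747 → Jul 11, 1747: 30 days (June has 30).
Jul 11, 1747 → Aug 11, 1747: 31 days (July has 31).
Aug 11, 1747 → Aug 29, 1747: 18 days.
Total: 7079 days.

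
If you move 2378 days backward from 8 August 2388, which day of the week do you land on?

Aug 8, 2388 is a Monday.
2378 mod 7 = 5, so 2378 days before a Monday is Monday − 5 = Wednesday.

Wednesday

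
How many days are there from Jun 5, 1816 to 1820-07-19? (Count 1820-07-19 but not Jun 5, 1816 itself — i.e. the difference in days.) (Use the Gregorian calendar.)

1505

Jun 5, 1816 → Jun 5, 1817: 365 days.
Jun 5, 1817 → Jun 5, 1818: 365 days.
Jun 5, 1818 → Jun 5, 1819: 365 days.
Jun 5, 1819 → Jun 5, 1820: 366 days (Feb 29, 1820 is in that span).
Jun 5, 1820 → Jul 5, 1820: 30 days (June has 30).
Jul 5, 1820 → Jul 19, 1820: 14 days.
Total: 1505 days.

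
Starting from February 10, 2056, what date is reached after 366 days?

February 10, 2057

Feb has 29 days: +20 → Mar 1, 2056 (346 left).
Mar has 31 days: +31 → Apr 1, 2056 (315 left).
Apr has 30 days: +30 → May 1, 2056 (285 left).
May has 31 days: +31 → Jun 1, 2056 (254 left).
Jun has 30 days: +30 → Jul 1, 2056 (224 left).
Jul has 31 days: +31 → Aug 1, 2056 (193 left).
Aug has 31 days: +31 → Sep 1, 2056 (162 left).
Sep has 30 days: +30 → Oct 1, 2056 (132 left).
Oct has 31 days: +31 → Nov 1, 2056 (101 left).
Nov has 30 days: +30 → Dec 1, 2056 (71 left).
Dec has 31 days: +31 → Jan 1, 2057 (40 left).
Jan has 31 days: +31 → Feb 1, 2057 (9 left).
+9 → Feb 10, 2057.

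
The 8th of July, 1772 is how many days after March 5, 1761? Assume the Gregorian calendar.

4143

Mar 5, 1761 → Mar 5, 1762: 365 days.
Mar 5, 1762 → Mar 5, 1763: 365 days.
Mar 5, 1763 → Mar 5, 1764: 366 days (Feb 29, 1764 is in that span).
Mar 5, 1764 → Mar 5, 1765: 365 days.
Mar 5, 1765 → Mar 5, 1766: 365 days.
Mar 5, 1766 → Mar 5, 1767: 365 days.
Mar 5, 1767 → Mar 5, 1768: 366 days (Feb 29, 1768 is in that span).
Mar 5, 1768 → Mar 5, 1769: 365 days.
Mar 5, 1769 → Mar 5, 1770: 365 days.
Mar 5, 1770 → Mar 5, 1771: 365 days.
Mar 5, 1771 → Mar 5, 1772: 366 days (Feb 29, 1772 is in that span).
Mar 5, 1772 → Apr 5, 1772: 31 days (March has 31).
Apr 5, 1772 → May 5, 1772: 30 days (April has 30).
May 5, 1772 → Jun 5, 1772: 31 days (May has 31).
Jun 5, 1772 → Jul 5, 1772: 30 days (June has 30).
Jul 5, 1772 → Jul 8, 1772: 3 days.
Total: 4143 days.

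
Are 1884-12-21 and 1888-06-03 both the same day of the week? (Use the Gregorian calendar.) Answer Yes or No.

Yes

From Dec 21, 1884 to Jun 3, 1888 is 1260 days.
1260 mod 7 = 0, so they are the same weekday.
(Dec 21, 1884 is a Sunday; Jun 3, 1888 is a Sunday.)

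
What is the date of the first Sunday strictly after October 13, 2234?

October 19, 2234

Oct 13, 2234 is a Monday.
From Monday to the next Sunday is 6 days.
Oct 13, 2234 + 6 = Oct 19, 2234.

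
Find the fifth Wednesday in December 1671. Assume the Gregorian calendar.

December 30, 1671

December 1, 1671 is a Tuesday.
The first Wednesday is therefore December 2 (1 days later).
The fifth Wednesday is 2 + 4×7 = December 30.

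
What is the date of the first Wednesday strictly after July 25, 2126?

Jul 25, 2126 is a Thursday.
From Thursday to the next Wednesday is 6 days.
Jul 25, 2126 + 6 = Jul 31, 2126.

July 31, 2126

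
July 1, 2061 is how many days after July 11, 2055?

Jul 11, 2055 → Jul 11, 2056: 366 days (Feb 29, 2056 is in that span).
Jul 11, 2056 → Jul 11, 2057: 365 days.
Jul 11, 2057 → Jul 11, 2058: 365 days.
Jul 11, 2058 → Jul 11, 2059: 365 days.
Jul 11, 2059 → Jul 11, 2060: 366 days (Feb 29, 2060 is in that span).
Jul 11, 2060 → Aug 11, 2060: 31 days (July has 31).
Aug 11, 2060 → Sep 11, 2060: 31 days (August has 31).
Sep 11, 2060 → Oct 11, 2060: 30 days (September has 30).
Oct 11, 2060 → Nov 11, 2060: 31 days (October has 31).
Nov 11, 2060 → Dec 11, 2060: 30 days (November has 30).
Dec 11, 2060 → Jan 11, 2061: 31 days (December has 31).
Jan 11, 2061 → Feb 11, 2061: 31 days (January has 31).
Feb 11, 2061 → Mar 11, 2061: 28 days (February has 28).
Mar 11, 2061 → Apr 11, 2061: 31 days (March has 31).
Apr 11, 2061 → May 11, 2061: 30 days (April has 30).
May 11, 2061 → Jun 11, 2061: 31 days (May has 31).
Jun 11, 2061 → Jul 1, 2061: 20 days.
Total: 2182 days.

2182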